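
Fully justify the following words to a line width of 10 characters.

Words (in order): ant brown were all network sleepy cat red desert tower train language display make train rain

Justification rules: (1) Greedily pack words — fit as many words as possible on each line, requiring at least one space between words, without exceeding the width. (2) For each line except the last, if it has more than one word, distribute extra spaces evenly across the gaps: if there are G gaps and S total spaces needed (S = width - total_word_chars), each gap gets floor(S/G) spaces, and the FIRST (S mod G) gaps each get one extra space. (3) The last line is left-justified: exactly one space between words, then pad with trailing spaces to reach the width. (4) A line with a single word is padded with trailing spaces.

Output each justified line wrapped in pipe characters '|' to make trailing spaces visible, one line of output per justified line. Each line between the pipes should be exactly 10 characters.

Answer: |ant  brown|
|were   all|
|network   |
|sleepy cat|
|red desert|
|tower     |
|train     |
|language  |
|display   |
|make train|
|rain      |

Derivation:
Line 1: ['ant', 'brown'] (min_width=9, slack=1)
Line 2: ['were', 'all'] (min_width=8, slack=2)
Line 3: ['network'] (min_width=7, slack=3)
Line 4: ['sleepy', 'cat'] (min_width=10, slack=0)
Line 5: ['red', 'desert'] (min_width=10, slack=0)
Line 6: ['tower'] (min_width=5, slack=5)
Line 7: ['train'] (min_width=5, slack=5)
Line 8: ['language'] (min_width=8, slack=2)
Line 9: ['display'] (min_width=7, slack=3)
Line 10: ['make', 'train'] (min_width=10, slack=0)
Line 11: ['rain'] (min_width=4, slack=6)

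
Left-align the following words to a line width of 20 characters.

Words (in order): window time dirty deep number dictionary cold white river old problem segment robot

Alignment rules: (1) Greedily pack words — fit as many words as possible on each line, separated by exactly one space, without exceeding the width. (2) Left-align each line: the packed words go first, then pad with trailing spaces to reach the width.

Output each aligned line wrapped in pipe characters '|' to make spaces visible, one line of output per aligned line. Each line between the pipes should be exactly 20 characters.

Line 1: ['window', 'time', 'dirty'] (min_width=17, slack=3)
Line 2: ['deep', 'number'] (min_width=11, slack=9)
Line 3: ['dictionary', 'cold'] (min_width=15, slack=5)
Line 4: ['white', 'river', 'old'] (min_width=15, slack=5)
Line 5: ['problem', 'segment'] (min_width=15, slack=5)
Line 6: ['robot'] (min_width=5, slack=15)

Answer: |window time dirty   |
|deep number         |
|dictionary cold     |
|white river old     |
|problem segment     |
|robot               |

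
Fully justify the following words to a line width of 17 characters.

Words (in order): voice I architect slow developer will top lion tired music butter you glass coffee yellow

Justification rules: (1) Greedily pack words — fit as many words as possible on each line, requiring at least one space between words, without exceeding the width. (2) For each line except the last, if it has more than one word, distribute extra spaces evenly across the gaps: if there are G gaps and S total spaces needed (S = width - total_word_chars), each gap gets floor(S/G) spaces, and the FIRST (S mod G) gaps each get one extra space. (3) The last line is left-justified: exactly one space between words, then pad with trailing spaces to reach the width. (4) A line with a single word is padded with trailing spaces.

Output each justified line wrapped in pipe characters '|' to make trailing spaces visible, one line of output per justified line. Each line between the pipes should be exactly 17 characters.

Answer: |voice I architect|
|slow    developer|
|will   top   lion|
|tired       music|
|butter  you glass|
|coffee yellow    |

Derivation:
Line 1: ['voice', 'I', 'architect'] (min_width=17, slack=0)
Line 2: ['slow', 'developer'] (min_width=14, slack=3)
Line 3: ['will', 'top', 'lion'] (min_width=13, slack=4)
Line 4: ['tired', 'music'] (min_width=11, slack=6)
Line 5: ['butter', 'you', 'glass'] (min_width=16, slack=1)
Line 6: ['coffee', 'yellow'] (min_width=13, slack=4)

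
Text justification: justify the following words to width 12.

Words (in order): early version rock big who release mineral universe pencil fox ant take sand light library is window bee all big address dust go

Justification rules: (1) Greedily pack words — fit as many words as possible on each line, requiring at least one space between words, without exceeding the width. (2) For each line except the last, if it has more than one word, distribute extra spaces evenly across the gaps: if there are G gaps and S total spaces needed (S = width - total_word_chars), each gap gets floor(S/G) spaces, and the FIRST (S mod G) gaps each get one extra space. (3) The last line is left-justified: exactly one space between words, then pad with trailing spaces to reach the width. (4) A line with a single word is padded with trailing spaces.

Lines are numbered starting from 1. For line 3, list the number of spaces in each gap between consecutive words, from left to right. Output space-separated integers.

Answer: 6

Derivation:
Line 1: ['early'] (min_width=5, slack=7)
Line 2: ['version', 'rock'] (min_width=12, slack=0)
Line 3: ['big', 'who'] (min_width=7, slack=5)
Line 4: ['release'] (min_width=7, slack=5)
Line 5: ['mineral'] (min_width=7, slack=5)
Line 6: ['universe'] (min_width=8, slack=4)
Line 7: ['pencil', 'fox'] (min_width=10, slack=2)
Line 8: ['ant', 'take'] (min_width=8, slack=4)
Line 9: ['sand', 'light'] (min_width=10, slack=2)
Line 10: ['library', 'is'] (min_width=10, slack=2)
Line 11: ['window', 'bee'] (min_width=10, slack=2)
Line 12: ['all', 'big'] (min_width=7, slack=5)
Line 13: ['address', 'dust'] (min_width=12, slack=0)
Line 14: ['go'] (min_width=2, slack=10)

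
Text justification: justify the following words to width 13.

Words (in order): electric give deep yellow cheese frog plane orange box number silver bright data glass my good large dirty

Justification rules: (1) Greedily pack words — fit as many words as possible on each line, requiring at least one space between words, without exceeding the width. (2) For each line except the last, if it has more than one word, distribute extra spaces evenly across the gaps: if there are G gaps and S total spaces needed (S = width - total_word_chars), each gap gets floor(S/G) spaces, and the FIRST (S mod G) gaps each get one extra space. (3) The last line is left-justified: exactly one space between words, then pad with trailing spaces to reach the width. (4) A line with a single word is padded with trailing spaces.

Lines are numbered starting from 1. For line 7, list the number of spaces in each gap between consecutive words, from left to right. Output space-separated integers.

Answer: 1 1

Derivation:
Line 1: ['electric', 'give'] (min_width=13, slack=0)
Line 2: ['deep', 'yellow'] (min_width=11, slack=2)
Line 3: ['cheese', 'frog'] (min_width=11, slack=2)
Line 4: ['plane', 'orange'] (min_width=12, slack=1)
Line 5: ['box', 'number'] (min_width=10, slack=3)
Line 6: ['silver', 'bright'] (min_width=13, slack=0)
Line 7: ['data', 'glass', 'my'] (min_width=13, slack=0)
Line 8: ['good', 'large'] (min_width=10, slack=3)
Line 9: ['dirty'] (min_width=5, slack=8)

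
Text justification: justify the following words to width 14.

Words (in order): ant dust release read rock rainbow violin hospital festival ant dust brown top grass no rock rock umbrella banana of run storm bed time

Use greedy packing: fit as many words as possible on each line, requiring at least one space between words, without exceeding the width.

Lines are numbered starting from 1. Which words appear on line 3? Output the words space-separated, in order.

Answer: rock rainbow

Derivation:
Line 1: ['ant', 'dust'] (min_width=8, slack=6)
Line 2: ['release', 'read'] (min_width=12, slack=2)
Line 3: ['rock', 'rainbow'] (min_width=12, slack=2)
Line 4: ['violin'] (min_width=6, slack=8)
Line 5: ['hospital'] (min_width=8, slack=6)
Line 6: ['festival', 'ant'] (min_width=12, slack=2)
Line 7: ['dust', 'brown', 'top'] (min_width=14, slack=0)
Line 8: ['grass', 'no', 'rock'] (min_width=13, slack=1)
Line 9: ['rock', 'umbrella'] (min_width=13, slack=1)
Line 10: ['banana', 'of', 'run'] (min_width=13, slack=1)
Line 11: ['storm', 'bed', 'time'] (min_width=14, slack=0)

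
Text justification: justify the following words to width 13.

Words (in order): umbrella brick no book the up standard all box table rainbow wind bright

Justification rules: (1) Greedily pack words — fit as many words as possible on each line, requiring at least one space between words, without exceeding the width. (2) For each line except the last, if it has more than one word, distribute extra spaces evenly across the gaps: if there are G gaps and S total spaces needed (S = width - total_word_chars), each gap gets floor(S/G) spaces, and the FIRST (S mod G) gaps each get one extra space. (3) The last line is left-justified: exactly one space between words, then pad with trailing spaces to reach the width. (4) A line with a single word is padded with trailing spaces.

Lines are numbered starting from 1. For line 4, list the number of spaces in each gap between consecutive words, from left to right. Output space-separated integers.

Line 1: ['umbrella'] (min_width=8, slack=5)
Line 2: ['brick', 'no', 'book'] (min_width=13, slack=0)
Line 3: ['the', 'up'] (min_width=6, slack=7)
Line 4: ['standard', 'all'] (min_width=12, slack=1)
Line 5: ['box', 'table'] (min_width=9, slack=4)
Line 6: ['rainbow', 'wind'] (min_width=12, slack=1)
Line 7: ['bright'] (min_width=6, slack=7)

Answer: 2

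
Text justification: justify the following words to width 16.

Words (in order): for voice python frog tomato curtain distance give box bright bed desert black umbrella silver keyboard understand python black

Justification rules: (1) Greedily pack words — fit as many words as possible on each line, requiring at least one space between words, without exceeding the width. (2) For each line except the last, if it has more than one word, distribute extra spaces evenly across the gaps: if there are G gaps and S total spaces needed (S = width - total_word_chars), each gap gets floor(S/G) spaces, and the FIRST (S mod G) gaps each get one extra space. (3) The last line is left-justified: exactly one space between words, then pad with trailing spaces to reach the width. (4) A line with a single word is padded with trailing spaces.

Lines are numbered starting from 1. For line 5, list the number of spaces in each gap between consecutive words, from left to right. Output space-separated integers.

Answer: 1 1

Derivation:
Line 1: ['for', 'voice', 'python'] (min_width=16, slack=0)
Line 2: ['frog', 'tomato'] (min_width=11, slack=5)
Line 3: ['curtain', 'distance'] (min_width=16, slack=0)
Line 4: ['give', 'box', 'bright'] (min_width=15, slack=1)
Line 5: ['bed', 'desert', 'black'] (min_width=16, slack=0)
Line 6: ['umbrella', 'silver'] (min_width=15, slack=1)
Line 7: ['keyboard'] (min_width=8, slack=8)
Line 8: ['understand'] (min_width=10, slack=6)
Line 9: ['python', 'black'] (min_width=12, slack=4)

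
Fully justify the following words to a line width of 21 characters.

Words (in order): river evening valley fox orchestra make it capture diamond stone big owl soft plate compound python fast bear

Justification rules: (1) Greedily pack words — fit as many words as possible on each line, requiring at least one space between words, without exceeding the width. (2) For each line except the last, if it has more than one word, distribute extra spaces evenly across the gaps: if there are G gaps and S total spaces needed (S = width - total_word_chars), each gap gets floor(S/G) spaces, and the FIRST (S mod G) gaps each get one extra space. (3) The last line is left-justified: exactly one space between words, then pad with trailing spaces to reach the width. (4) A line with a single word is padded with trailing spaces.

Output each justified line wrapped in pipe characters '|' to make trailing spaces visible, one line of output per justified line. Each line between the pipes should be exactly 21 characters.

Line 1: ['river', 'evening', 'valley'] (min_width=20, slack=1)
Line 2: ['fox', 'orchestra', 'make', 'it'] (min_width=21, slack=0)
Line 3: ['capture', 'diamond', 'stone'] (min_width=21, slack=0)
Line 4: ['big', 'owl', 'soft', 'plate'] (min_width=18, slack=3)
Line 5: ['compound', 'python', 'fast'] (min_width=20, slack=1)
Line 6: ['bear'] (min_width=4, slack=17)

Answer: |river  evening valley|
|fox orchestra make it|
|capture diamond stone|
|big  owl  soft  plate|
|compound  python fast|
|bear                 |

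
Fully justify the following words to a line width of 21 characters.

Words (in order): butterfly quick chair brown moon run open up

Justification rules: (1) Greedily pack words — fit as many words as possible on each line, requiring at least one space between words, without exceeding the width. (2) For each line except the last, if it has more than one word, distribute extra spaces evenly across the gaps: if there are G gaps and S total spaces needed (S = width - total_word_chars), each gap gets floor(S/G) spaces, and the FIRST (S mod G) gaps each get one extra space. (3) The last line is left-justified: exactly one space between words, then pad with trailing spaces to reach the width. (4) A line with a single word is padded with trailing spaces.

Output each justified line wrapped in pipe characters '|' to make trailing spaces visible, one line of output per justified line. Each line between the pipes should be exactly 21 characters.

Answer: |butterfly quick chair|
|brown  moon  run open|
|up                   |

Derivation:
Line 1: ['butterfly', 'quick', 'chair'] (min_width=21, slack=0)
Line 2: ['brown', 'moon', 'run', 'open'] (min_width=19, slack=2)
Line 3: ['up'] (min_width=2, slack=19)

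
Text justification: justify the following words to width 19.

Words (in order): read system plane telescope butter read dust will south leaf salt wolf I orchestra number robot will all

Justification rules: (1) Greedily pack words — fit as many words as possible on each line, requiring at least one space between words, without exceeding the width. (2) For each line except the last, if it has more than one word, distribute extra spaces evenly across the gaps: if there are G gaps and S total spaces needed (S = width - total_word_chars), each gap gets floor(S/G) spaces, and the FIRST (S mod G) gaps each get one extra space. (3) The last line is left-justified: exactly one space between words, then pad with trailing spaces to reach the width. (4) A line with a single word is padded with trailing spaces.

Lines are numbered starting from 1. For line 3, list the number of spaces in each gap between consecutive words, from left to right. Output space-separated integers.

Line 1: ['read', 'system', 'plane'] (min_width=17, slack=2)
Line 2: ['telescope', 'butter'] (min_width=16, slack=3)
Line 3: ['read', 'dust', 'will'] (min_width=14, slack=5)
Line 4: ['south', 'leaf', 'salt'] (min_width=15, slack=4)
Line 5: ['wolf', 'I', 'orchestra'] (min_width=16, slack=3)
Line 6: ['number', 'robot', 'will'] (min_width=17, slack=2)
Line 7: ['all'] (min_width=3, slack=16)

Answer: 4 3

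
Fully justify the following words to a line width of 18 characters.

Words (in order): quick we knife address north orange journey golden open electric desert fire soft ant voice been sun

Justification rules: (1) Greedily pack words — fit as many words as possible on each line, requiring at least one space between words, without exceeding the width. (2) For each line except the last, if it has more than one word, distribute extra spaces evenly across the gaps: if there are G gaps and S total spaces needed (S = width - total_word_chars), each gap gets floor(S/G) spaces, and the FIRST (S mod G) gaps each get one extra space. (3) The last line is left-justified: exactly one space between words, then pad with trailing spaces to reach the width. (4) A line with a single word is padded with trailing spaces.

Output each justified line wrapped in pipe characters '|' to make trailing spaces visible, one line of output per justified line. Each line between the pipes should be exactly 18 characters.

Line 1: ['quick', 'we', 'knife'] (min_width=14, slack=4)
Line 2: ['address', 'north'] (min_width=13, slack=5)
Line 3: ['orange', 'journey'] (min_width=14, slack=4)
Line 4: ['golden', 'open'] (min_width=11, slack=7)
Line 5: ['electric', 'desert'] (min_width=15, slack=3)
Line 6: ['fire', 'soft', 'ant'] (min_width=13, slack=5)
Line 7: ['voice', 'been', 'sun'] (min_width=14, slack=4)

Answer: |quick   we   knife|
|address      north|
|orange     journey|
|golden        open|
|electric    desert|
|fire    soft   ant|
|voice been sun    |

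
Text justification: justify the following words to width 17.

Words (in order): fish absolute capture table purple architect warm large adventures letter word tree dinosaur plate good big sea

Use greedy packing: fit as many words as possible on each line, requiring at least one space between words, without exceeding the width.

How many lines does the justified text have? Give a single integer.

Answer: 8

Derivation:
Line 1: ['fish', 'absolute'] (min_width=13, slack=4)
Line 2: ['capture', 'table'] (min_width=13, slack=4)
Line 3: ['purple', 'architect'] (min_width=16, slack=1)
Line 4: ['warm', 'large'] (min_width=10, slack=7)
Line 5: ['adventures', 'letter'] (min_width=17, slack=0)
Line 6: ['word', 'tree'] (min_width=9, slack=8)
Line 7: ['dinosaur', 'plate'] (min_width=14, slack=3)
Line 8: ['good', 'big', 'sea'] (min_width=12, slack=5)
Total lines: 8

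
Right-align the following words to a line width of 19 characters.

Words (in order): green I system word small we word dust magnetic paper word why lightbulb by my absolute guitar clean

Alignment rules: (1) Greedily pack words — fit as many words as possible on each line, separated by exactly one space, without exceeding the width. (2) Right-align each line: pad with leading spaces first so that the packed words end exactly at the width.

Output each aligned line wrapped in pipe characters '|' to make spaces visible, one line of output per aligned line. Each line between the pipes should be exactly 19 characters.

Answer: |green I system word|
| small we word dust|
|magnetic paper word|
|why lightbulb by my|
|    absolute guitar|
|              clean|

Derivation:
Line 1: ['green', 'I', 'system', 'word'] (min_width=19, slack=0)
Line 2: ['small', 'we', 'word', 'dust'] (min_width=18, slack=1)
Line 3: ['magnetic', 'paper', 'word'] (min_width=19, slack=0)
Line 4: ['why', 'lightbulb', 'by', 'my'] (min_width=19, slack=0)
Line 5: ['absolute', 'guitar'] (min_width=15, slack=4)
Line 6: ['clean'] (min_width=5, slack=14)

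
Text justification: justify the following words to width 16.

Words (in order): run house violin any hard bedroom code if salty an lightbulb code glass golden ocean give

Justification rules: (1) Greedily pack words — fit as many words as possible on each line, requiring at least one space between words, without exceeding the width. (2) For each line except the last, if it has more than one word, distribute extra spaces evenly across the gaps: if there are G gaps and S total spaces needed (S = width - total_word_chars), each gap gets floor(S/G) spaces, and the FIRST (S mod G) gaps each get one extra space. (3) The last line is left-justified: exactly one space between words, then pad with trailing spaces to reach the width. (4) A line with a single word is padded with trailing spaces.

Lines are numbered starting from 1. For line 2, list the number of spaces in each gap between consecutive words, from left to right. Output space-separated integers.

Line 1: ['run', 'house', 'violin'] (min_width=16, slack=0)
Line 2: ['any', 'hard', 'bedroom'] (min_width=16, slack=0)
Line 3: ['code', 'if', 'salty', 'an'] (min_width=16, slack=0)
Line 4: ['lightbulb', 'code'] (min_width=14, slack=2)
Line 5: ['glass', 'golden'] (min_width=12, slack=4)
Line 6: ['ocean', 'give'] (min_width=10, slack=6)

Answer: 1 1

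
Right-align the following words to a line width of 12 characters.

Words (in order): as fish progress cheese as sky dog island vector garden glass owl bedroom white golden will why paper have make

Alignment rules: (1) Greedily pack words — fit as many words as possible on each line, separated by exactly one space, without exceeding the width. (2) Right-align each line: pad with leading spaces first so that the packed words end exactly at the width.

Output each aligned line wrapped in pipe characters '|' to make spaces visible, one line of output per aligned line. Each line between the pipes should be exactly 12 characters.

Answer: |     as fish|
|    progress|
|   cheese as|
|     sky dog|
|      island|
|      vector|
|garden glass|
| owl bedroom|
|white golden|
|    will why|
|  paper have|
|        make|

Derivation:
Line 1: ['as', 'fish'] (min_width=7, slack=5)
Line 2: ['progress'] (min_width=8, slack=4)
Line 3: ['cheese', 'as'] (min_width=9, slack=3)
Line 4: ['sky', 'dog'] (min_width=7, slack=5)
Line 5: ['island'] (min_width=6, slack=6)
Line 6: ['vector'] (min_width=6, slack=6)
Line 7: ['garden', 'glass'] (min_width=12, slack=0)
Line 8: ['owl', 'bedroom'] (min_width=11, slack=1)
Line 9: ['white', 'golden'] (min_width=12, slack=0)
Line 10: ['will', 'why'] (min_width=8, slack=4)
Line 11: ['paper', 'have'] (min_width=10, slack=2)
Line 12: ['make'] (min_width=4, slack=8)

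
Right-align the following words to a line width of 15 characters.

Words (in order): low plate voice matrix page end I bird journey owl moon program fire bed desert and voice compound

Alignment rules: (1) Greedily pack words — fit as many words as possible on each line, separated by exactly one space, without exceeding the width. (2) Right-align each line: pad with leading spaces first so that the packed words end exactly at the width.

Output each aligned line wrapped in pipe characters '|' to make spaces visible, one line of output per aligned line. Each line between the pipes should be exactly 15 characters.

Answer: |low plate voice|
|matrix page end|
| I bird journey|
|       owl moon|
|   program fire|
| bed desert and|
| voice compound|

Derivation:
Line 1: ['low', 'plate', 'voice'] (min_width=15, slack=0)
Line 2: ['matrix', 'page', 'end'] (min_width=15, slack=0)
Line 3: ['I', 'bird', 'journey'] (min_width=14, slack=1)
Line 4: ['owl', 'moon'] (min_width=8, slack=7)
Line 5: ['program', 'fire'] (min_width=12, slack=3)
Line 6: ['bed', 'desert', 'and'] (min_width=14, slack=1)
Line 7: ['voice', 'compound'] (min_width=14, slack=1)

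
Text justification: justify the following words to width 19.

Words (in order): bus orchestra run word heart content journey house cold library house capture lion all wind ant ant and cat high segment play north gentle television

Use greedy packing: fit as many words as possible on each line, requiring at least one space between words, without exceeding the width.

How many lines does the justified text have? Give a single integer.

Line 1: ['bus', 'orchestra', 'run'] (min_width=17, slack=2)
Line 2: ['word', 'heart', 'content'] (min_width=18, slack=1)
Line 3: ['journey', 'house', 'cold'] (min_width=18, slack=1)
Line 4: ['library', 'house'] (min_width=13, slack=6)
Line 5: ['capture', 'lion', 'all'] (min_width=16, slack=3)
Line 6: ['wind', 'ant', 'ant', 'and'] (min_width=16, slack=3)
Line 7: ['cat', 'high', 'segment'] (min_width=16, slack=3)
Line 8: ['play', 'north', 'gentle'] (min_width=17, slack=2)
Line 9: ['television'] (min_width=10, slack=9)
Total lines: 9

Answer: 9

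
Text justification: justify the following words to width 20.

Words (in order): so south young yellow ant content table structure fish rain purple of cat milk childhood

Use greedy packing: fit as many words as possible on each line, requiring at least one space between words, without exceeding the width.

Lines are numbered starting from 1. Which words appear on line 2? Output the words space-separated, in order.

Line 1: ['so', 'south', 'young'] (min_width=14, slack=6)
Line 2: ['yellow', 'ant', 'content'] (min_width=18, slack=2)
Line 3: ['table', 'structure', 'fish'] (min_width=20, slack=0)
Line 4: ['rain', 'purple', 'of', 'cat'] (min_width=18, slack=2)
Line 5: ['milk', 'childhood'] (min_width=14, slack=6)

Answer: yellow ant content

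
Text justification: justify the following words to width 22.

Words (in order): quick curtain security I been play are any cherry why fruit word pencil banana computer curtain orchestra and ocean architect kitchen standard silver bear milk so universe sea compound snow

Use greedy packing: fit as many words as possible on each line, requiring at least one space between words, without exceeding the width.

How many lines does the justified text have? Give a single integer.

Answer: 10

Derivation:
Line 1: ['quick', 'curtain', 'security'] (min_width=22, slack=0)
Line 2: ['I', 'been', 'play', 'are', 'any'] (min_width=19, slack=3)
Line 3: ['cherry', 'why', 'fruit', 'word'] (min_width=21, slack=1)
Line 4: ['pencil', 'banana', 'computer'] (min_width=22, slack=0)
Line 5: ['curtain', 'orchestra', 'and'] (min_width=21, slack=1)
Line 6: ['ocean', 'architect'] (min_width=15, slack=7)
Line 7: ['kitchen', 'standard'] (min_width=16, slack=6)
Line 8: ['silver', 'bear', 'milk', 'so'] (min_width=19, slack=3)
Line 9: ['universe', 'sea', 'compound'] (min_width=21, slack=1)
Line 10: ['snow'] (min_width=4, slack=18)
Total lines: 10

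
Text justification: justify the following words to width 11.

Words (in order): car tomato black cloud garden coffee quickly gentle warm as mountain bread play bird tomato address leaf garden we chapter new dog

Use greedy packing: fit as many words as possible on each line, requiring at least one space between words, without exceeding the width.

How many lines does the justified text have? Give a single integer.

Line 1: ['car', 'tomato'] (min_width=10, slack=1)
Line 2: ['black', 'cloud'] (min_width=11, slack=0)
Line 3: ['garden'] (min_width=6, slack=5)
Line 4: ['coffee'] (min_width=6, slack=5)
Line 5: ['quickly'] (min_width=7, slack=4)
Line 6: ['gentle', 'warm'] (min_width=11, slack=0)
Line 7: ['as', 'mountain'] (min_width=11, slack=0)
Line 8: ['bread', 'play'] (min_width=10, slack=1)
Line 9: ['bird', 'tomato'] (min_width=11, slack=0)
Line 10: ['address'] (min_width=7, slack=4)
Line 11: ['leaf', 'garden'] (min_width=11, slack=0)
Line 12: ['we', 'chapter'] (min_width=10, slack=1)
Line 13: ['new', 'dog'] (min_width=7, slack=4)
Total lines: 13

Answer: 13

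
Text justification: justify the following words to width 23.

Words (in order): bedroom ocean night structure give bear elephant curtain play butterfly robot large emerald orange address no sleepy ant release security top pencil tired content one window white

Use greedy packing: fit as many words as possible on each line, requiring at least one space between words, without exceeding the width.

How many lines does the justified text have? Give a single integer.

Answer: 9

Derivation:
Line 1: ['bedroom', 'ocean', 'night'] (min_width=19, slack=4)
Line 2: ['structure', 'give', 'bear'] (min_width=19, slack=4)
Line 3: ['elephant', 'curtain', 'play'] (min_width=21, slack=2)
Line 4: ['butterfly', 'robot', 'large'] (min_width=21, slack=2)
Line 5: ['emerald', 'orange', 'address'] (min_width=22, slack=1)
Line 6: ['no', 'sleepy', 'ant', 'release'] (min_width=21, slack=2)
Line 7: ['security', 'top', 'pencil'] (min_width=19, slack=4)
Line 8: ['tired', 'content', 'one'] (min_width=17, slack=6)
Line 9: ['window', 'white'] (min_width=12, slack=11)
Total lines: 9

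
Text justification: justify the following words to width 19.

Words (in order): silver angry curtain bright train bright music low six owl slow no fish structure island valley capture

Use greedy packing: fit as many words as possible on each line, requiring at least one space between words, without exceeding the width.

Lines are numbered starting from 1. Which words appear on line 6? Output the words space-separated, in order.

Answer: island valley

Derivation:
Line 1: ['silver', 'angry'] (min_width=12, slack=7)
Line 2: ['curtain', 'bright'] (min_width=14, slack=5)
Line 3: ['train', 'bright', 'music'] (min_width=18, slack=1)
Line 4: ['low', 'six', 'owl', 'slow', 'no'] (min_width=19, slack=0)
Line 5: ['fish', 'structure'] (min_width=14, slack=5)
Line 6: ['island', 'valley'] (min_width=13, slack=6)
Line 7: ['capture'] (min_width=7, slack=12)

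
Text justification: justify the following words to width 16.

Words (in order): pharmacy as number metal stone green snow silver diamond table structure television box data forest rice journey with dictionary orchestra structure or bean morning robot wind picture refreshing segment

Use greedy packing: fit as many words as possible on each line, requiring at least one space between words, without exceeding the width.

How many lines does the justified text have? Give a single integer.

Line 1: ['pharmacy', 'as'] (min_width=11, slack=5)
Line 2: ['number', 'metal'] (min_width=12, slack=4)
Line 3: ['stone', 'green', 'snow'] (min_width=16, slack=0)
Line 4: ['silver', 'diamond'] (min_width=14, slack=2)
Line 5: ['table', 'structure'] (min_width=15, slack=1)
Line 6: ['television', 'box'] (min_width=14, slack=2)
Line 7: ['data', 'forest', 'rice'] (min_width=16, slack=0)
Line 8: ['journey', 'with'] (min_width=12, slack=4)
Line 9: ['dictionary'] (min_width=10, slack=6)
Line 10: ['orchestra'] (min_width=9, slack=7)
Line 11: ['structure', 'or'] (min_width=12, slack=4)
Line 12: ['bean', 'morning'] (min_width=12, slack=4)
Line 13: ['robot', 'wind'] (min_width=10, slack=6)
Line 14: ['picture'] (min_width=7, slack=9)
Line 15: ['refreshing'] (min_width=10, slack=6)
Line 16: ['segment'] (min_width=7, slack=9)
Total lines: 16

Answer: 16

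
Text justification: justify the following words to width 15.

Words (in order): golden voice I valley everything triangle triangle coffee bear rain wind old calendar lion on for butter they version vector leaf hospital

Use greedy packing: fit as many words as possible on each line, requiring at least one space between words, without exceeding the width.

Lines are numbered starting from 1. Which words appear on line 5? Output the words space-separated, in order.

Answer: triangle coffee

Derivation:
Line 1: ['golden', 'voice', 'I'] (min_width=14, slack=1)
Line 2: ['valley'] (min_width=6, slack=9)
Line 3: ['everything'] (min_width=10, slack=5)
Line 4: ['triangle'] (min_width=8, slack=7)
Line 5: ['triangle', 'coffee'] (min_width=15, slack=0)
Line 6: ['bear', 'rain', 'wind'] (min_width=14, slack=1)
Line 7: ['old', 'calendar'] (min_width=12, slack=3)
Line 8: ['lion', 'on', 'for'] (min_width=11, slack=4)
Line 9: ['butter', 'they'] (min_width=11, slack=4)
Line 10: ['version', 'vector'] (min_width=14, slack=1)
Line 11: ['leaf', 'hospital'] (min_width=13, slack=2)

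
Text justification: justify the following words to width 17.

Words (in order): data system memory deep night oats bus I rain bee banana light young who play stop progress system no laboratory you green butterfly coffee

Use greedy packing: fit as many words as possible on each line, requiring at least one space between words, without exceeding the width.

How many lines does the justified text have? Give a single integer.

Answer: 10

Derivation:
Line 1: ['data', 'system'] (min_width=11, slack=6)
Line 2: ['memory', 'deep', 'night'] (min_width=17, slack=0)
Line 3: ['oats', 'bus', 'I', 'rain'] (min_width=15, slack=2)
Line 4: ['bee', 'banana', 'light'] (min_width=16, slack=1)
Line 5: ['young', 'who', 'play'] (min_width=14, slack=3)
Line 6: ['stop', 'progress'] (min_width=13, slack=4)
Line 7: ['system', 'no'] (min_width=9, slack=8)
Line 8: ['laboratory', 'you'] (min_width=14, slack=3)
Line 9: ['green', 'butterfly'] (min_width=15, slack=2)
Line 10: ['coffee'] (min_width=6, slack=11)
Total lines: 10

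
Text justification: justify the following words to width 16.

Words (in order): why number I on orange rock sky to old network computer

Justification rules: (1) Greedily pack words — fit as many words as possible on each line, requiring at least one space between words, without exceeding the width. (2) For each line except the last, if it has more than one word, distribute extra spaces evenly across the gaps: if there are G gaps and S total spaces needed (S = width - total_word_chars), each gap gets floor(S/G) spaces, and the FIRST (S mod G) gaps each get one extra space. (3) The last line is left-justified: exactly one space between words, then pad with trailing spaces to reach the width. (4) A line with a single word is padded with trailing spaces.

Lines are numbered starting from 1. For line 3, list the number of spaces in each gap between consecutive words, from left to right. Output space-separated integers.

Answer: 2 2

Derivation:
Line 1: ['why', 'number', 'I', 'on'] (min_width=15, slack=1)
Line 2: ['orange', 'rock', 'sky'] (min_width=15, slack=1)
Line 3: ['to', 'old', 'network'] (min_width=14, slack=2)
Line 4: ['computer'] (min_width=8, slack=8)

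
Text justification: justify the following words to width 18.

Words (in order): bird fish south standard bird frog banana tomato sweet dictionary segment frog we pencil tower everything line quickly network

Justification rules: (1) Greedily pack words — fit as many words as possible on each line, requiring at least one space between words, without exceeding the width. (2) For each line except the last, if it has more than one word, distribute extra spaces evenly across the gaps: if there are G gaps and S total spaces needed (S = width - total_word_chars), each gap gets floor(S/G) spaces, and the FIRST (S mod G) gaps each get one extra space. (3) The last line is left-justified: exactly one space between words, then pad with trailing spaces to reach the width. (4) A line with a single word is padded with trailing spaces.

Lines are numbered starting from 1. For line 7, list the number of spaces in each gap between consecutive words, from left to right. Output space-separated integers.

Line 1: ['bird', 'fish', 'south'] (min_width=15, slack=3)
Line 2: ['standard', 'bird', 'frog'] (min_width=18, slack=0)
Line 3: ['banana', 'tomato'] (min_width=13, slack=5)
Line 4: ['sweet', 'dictionary'] (min_width=16, slack=2)
Line 5: ['segment', 'frog', 'we'] (min_width=15, slack=3)
Line 6: ['pencil', 'tower'] (min_width=12, slack=6)
Line 7: ['everything', 'line'] (min_width=15, slack=3)
Line 8: ['quickly', 'network'] (min_width=15, slack=3)

Answer: 4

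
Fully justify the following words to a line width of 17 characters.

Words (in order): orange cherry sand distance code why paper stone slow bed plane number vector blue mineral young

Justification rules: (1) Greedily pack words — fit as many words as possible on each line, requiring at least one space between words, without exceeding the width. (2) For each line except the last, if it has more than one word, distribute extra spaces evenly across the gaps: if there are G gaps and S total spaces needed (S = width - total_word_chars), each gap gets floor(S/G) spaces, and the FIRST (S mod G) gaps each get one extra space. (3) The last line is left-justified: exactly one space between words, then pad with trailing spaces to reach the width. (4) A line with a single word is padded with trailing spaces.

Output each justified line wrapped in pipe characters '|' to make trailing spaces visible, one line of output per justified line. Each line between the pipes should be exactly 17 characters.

Line 1: ['orange', 'cherry'] (min_width=13, slack=4)
Line 2: ['sand', 'distance'] (min_width=13, slack=4)
Line 3: ['code', 'why', 'paper'] (min_width=14, slack=3)
Line 4: ['stone', 'slow', 'bed'] (min_width=14, slack=3)
Line 5: ['plane', 'number'] (min_width=12, slack=5)
Line 6: ['vector', 'blue'] (min_width=11, slack=6)
Line 7: ['mineral', 'young'] (min_width=13, slack=4)

Answer: |orange     cherry|
|sand     distance|
|code   why  paper|
|stone   slow  bed|
|plane      number|
|vector       blue|
|mineral young    |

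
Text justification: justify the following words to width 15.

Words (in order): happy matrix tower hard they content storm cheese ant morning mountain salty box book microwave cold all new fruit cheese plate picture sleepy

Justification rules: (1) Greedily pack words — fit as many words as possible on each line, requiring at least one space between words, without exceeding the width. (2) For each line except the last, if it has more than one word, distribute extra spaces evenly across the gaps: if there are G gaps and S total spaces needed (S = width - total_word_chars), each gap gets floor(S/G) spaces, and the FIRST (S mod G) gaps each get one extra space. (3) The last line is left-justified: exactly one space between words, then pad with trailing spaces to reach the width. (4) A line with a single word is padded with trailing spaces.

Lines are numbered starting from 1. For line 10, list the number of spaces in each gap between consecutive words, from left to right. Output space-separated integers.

Answer: 4

Derivation:
Line 1: ['happy', 'matrix'] (min_width=12, slack=3)
Line 2: ['tower', 'hard', 'they'] (min_width=15, slack=0)
Line 3: ['content', 'storm'] (min_width=13, slack=2)
Line 4: ['cheese', 'ant'] (min_width=10, slack=5)
Line 5: ['morning'] (min_width=7, slack=8)
Line 6: ['mountain', 'salty'] (min_width=14, slack=1)
Line 7: ['box', 'book'] (min_width=8, slack=7)
Line 8: ['microwave', 'cold'] (min_width=14, slack=1)
Line 9: ['all', 'new', 'fruit'] (min_width=13, slack=2)
Line 10: ['cheese', 'plate'] (min_width=12, slack=3)
Line 11: ['picture', 'sleepy'] (min_width=14, slack=1)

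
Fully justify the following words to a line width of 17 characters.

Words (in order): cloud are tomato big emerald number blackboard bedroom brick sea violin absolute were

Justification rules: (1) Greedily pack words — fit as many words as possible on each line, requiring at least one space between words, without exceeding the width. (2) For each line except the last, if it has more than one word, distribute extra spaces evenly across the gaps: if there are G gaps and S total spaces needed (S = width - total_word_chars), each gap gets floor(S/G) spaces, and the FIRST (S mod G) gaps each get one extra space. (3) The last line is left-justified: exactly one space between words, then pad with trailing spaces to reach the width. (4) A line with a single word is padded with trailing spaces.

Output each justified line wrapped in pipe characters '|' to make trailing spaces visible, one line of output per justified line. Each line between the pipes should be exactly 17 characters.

Line 1: ['cloud', 'are', 'tomato'] (min_width=16, slack=1)
Line 2: ['big', 'emerald'] (min_width=11, slack=6)
Line 3: ['number', 'blackboard'] (min_width=17, slack=0)
Line 4: ['bedroom', 'brick', 'sea'] (min_width=17, slack=0)
Line 5: ['violin', 'absolute'] (min_width=15, slack=2)
Line 6: ['were'] (min_width=4, slack=13)

Answer: |cloud  are tomato|
|big       emerald|
|number blackboard|
|bedroom brick sea|
|violin   absolute|
|were             |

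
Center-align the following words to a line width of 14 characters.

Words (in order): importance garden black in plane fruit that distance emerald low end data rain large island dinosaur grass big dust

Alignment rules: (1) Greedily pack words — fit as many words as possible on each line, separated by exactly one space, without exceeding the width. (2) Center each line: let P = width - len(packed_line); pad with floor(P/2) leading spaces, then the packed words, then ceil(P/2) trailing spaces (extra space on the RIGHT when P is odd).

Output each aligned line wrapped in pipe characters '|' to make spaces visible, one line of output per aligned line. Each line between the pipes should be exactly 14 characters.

Answer: |  importance  |
| garden black |
|in plane fruit|
|that distance |
| emerald low  |
|end data rain |
| large island |
|dinosaur grass|
|   big dust   |

Derivation:
Line 1: ['importance'] (min_width=10, slack=4)
Line 2: ['garden', 'black'] (min_width=12, slack=2)
Line 3: ['in', 'plane', 'fruit'] (min_width=14, slack=0)
Line 4: ['that', 'distance'] (min_width=13, slack=1)
Line 5: ['emerald', 'low'] (min_width=11, slack=3)
Line 6: ['end', 'data', 'rain'] (min_width=13, slack=1)
Line 7: ['large', 'island'] (min_width=12, slack=2)
Line 8: ['dinosaur', 'grass'] (min_width=14, slack=0)
Line 9: ['big', 'dust'] (min_width=8, slack=6)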